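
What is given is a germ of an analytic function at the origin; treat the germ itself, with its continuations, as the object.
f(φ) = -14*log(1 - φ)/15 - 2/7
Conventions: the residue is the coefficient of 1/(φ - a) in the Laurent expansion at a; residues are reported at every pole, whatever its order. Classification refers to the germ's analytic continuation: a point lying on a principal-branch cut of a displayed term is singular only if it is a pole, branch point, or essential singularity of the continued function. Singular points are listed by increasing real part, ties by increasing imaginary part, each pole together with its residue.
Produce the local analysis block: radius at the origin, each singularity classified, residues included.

Radius of convergence at 0: 1.
At 1: a logarithmic branch point.

Branch term (-14/15)*log(1 - φ/(1)): its argument vanishes at φ = 1, a logarithmic branch point, modulus 1.
The radius of convergence is the smallest modulus among the singular points: 1.


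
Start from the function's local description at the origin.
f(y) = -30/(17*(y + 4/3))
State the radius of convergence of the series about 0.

Denominator factor (y + 4/3): pole of order 1 at -4/3, modulus 4/3.
The radius of convergence is the smallest modulus among the singular points: 4/3.

The radius of convergence is 4/3.


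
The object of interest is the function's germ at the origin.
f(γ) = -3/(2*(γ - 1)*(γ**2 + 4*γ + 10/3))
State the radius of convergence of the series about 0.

The radius of convergence is 1.

Denominator factor (γ**2 + 4*γ + 10/3): discriminant 8/3, real irrational roots -2 + (1/3)*sqrt(6) and -2 - (1/3)*sqrt(6); poles of order 1, moduli 2 - (1/3)*sqrt(6) and 2 + (1/3)*sqrt(6).
Denominator factor (γ - 1): pole of order 1 at 1, modulus 1.
The radius of convergence is the smallest modulus among the singular points: 1.


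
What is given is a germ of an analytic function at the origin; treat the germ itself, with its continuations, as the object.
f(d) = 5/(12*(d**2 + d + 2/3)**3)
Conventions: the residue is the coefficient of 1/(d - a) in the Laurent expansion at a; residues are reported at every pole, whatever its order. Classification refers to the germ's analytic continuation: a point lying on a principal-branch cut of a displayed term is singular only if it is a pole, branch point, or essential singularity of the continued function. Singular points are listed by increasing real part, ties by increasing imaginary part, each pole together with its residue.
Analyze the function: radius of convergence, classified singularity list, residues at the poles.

Denominator factor (d**2 + d + 2/3)^3: discriminant -5/3, complex-conjugate roots (-1/2) + ((1/6)*sqrt(15))*i and (-1/2) - ((1/6)*sqrt(15))*i; poles of order 3, moduli (1/3)*sqrt(6) and (1/3)*sqrt(6).
The radius of convergence is the smallest modulus among the singular points: (1/3)*sqrt(6).
The factor d**2 + d + 2/3 splits as (d - a)(d - a') with a = (-1/2) - ((1/6)*sqrt(15))*i, a' = (-1/2) + ((1/6)*sqrt(15))*i. At the order-3 pole a set g(d) = (d - a)^3*f(d) = [5/12] / (d - a')^3.
Order-3 pole: residue = g''(a)/2; g''((-1/2) - ((1/6)*sqrt(15))*i) = ((9/25)*sqrt(15))*i, so the residue is ((9/50)*sqrt(15))*i.
The factor d**2 + d + 2/3 splits as (d - a)(d - a') with a = (-1/2) + ((1/6)*sqrt(15))*i, a' = (-1/2) - ((1/6)*sqrt(15))*i. At the order-3 pole a set g(d) = (d - a)^3*f(d) = [5/12] / (d - a')^3.
Order-3 pole: residue = g''(a)/2; g''((-1/2) + ((1/6)*sqrt(15))*i) = -((9/25)*sqrt(15))*i, so the residue is -((9/50)*sqrt(15))*i.
List the singular points by increasing real part (a conjugate pair: the negative imaginary part first).

Radius of convergence at 0: (1/3)*sqrt(6).
At (-1/2) - ((1/6)*sqrt(15))*i: a pole of order 3; residue ((9/50)*sqrt(15))*i.
At (-1/2) + ((1/6)*sqrt(15))*i: a pole of order 3; residue -((9/50)*sqrt(15))*i.


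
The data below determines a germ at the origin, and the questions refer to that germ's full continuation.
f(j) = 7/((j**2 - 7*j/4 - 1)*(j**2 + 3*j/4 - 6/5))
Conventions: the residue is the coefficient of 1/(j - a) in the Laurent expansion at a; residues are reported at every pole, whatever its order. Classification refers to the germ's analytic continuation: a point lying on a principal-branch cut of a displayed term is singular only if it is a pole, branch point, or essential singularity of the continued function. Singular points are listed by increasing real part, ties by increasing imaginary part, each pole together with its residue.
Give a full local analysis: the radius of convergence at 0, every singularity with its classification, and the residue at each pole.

Radius of convergence at 0: -7/8 + (1/8)*sqrt(113).
At -3/8 - (1/40)*sqrt(2145): a pole of order 1; residue -1750/1417 + (490/46761)*sqrt(2145).
At 7/8 - (1/8)*sqrt(113): a pole of order 1; residue 1750/1417 + (11130/160121)*sqrt(113).
At -3/8 + (1/40)*sqrt(2145): a pole of order 1; residue -1750/1417 - (490/46761)*sqrt(2145).
At 7/8 + (1/8)*sqrt(113): a pole of order 1; residue 1750/1417 - (11130/160121)*sqrt(113).

Denominator factor (j**2 - 7*j/4 - 1): discriminant 113/16, real irrational roots 7/8 + (1/8)*sqrt(113) and 7/8 - (1/8)*sqrt(113); poles of order 1, moduli 7/8 + (1/8)*sqrt(113) and -7/8 + (1/8)*sqrt(113).
Denominator factor (j**2 + 3*j/4 - 6/5): discriminant 429/80, real irrational roots -3/8 + (1/40)*sqrt(2145) and -3/8 - (1/40)*sqrt(2145); poles of order 1, moduli -3/8 + (1/40)*sqrt(2145) and 3/8 + (1/40)*sqrt(2145).
The radius of convergence is the smallest modulus among the singular points: -7/8 + (1/8)*sqrt(113).
The factor j**2 + 3*j/4 - 6/5 splits as (j - a)(j - a') with a = -3/8 - (1/40)*sqrt(2145), a' = -3/8 + (1/40)*sqrt(2145). At the order-1 pole a set g(j) = (j - a)*f(j) = [7/(j**2 - 7*j/4 - 1)] / (j - a').
Simple pole: residue = g(a) at a = -3/8 - (1/40)*sqrt(2145), which is -1750/1417 + (490/46761)*sqrt(2145).
The factor j**2 - 7*j/4 - 1 splits as (j - a)(j - a') with a = 7/8 - (1/8)*sqrt(113), a' = 7/8 + (1/8)*sqrt(113). At the order-1 pole a set g(j) = (j - a)*f(j) = [7/(j**2 + 3*j/4 - 6/5)] / (j - a').
Simple pole: residue = g(a) at a = 7/8 - (1/8)*sqrt(113), which is 1750/1417 + (11130/160121)*sqrt(113).
The factor j**2 + 3*j/4 - 6/5 splits as (j - a)(j - a') with a = -3/8 + (1/40)*sqrt(2145), a' = -3/8 - (1/40)*sqrt(2145). At the order-1 pole a set g(j) = (j - a)*f(j) = [7/(j**2 - 7*j/4 - 1)] / (j - a').
Simple pole: residue = g(a) at a = -3/8 + (1/40)*sqrt(2145), which is -1750/1417 - (490/46761)*sqrt(2145).
The factor j**2 - 7*j/4 - 1 splits as (j - a)(j - a') with a = 7/8 + (1/8)*sqrt(113), a' = 7/8 - (1/8)*sqrt(113). At the order-1 pole a set g(j) = (j - a)*f(j) = [7/(j**2 + 3*j/4 - 6/5)] / (j - a').
Simple pole: residue = g(a) at a = 7/8 + (1/8)*sqrt(113), which is 1750/1417 - (11130/160121)*sqrt(113).
List the singular points by increasing real part (a conjugate pair: the negative imaginary part first).


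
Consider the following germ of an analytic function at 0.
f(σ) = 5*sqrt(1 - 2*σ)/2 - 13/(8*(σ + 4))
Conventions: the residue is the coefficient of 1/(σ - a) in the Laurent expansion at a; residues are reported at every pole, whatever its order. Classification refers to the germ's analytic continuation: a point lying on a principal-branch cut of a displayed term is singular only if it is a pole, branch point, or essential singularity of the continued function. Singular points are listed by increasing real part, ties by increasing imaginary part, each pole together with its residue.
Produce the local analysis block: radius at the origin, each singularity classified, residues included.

Radius of convergence at 0: 1/2.
At -4: a pole of order 1; residue -13/8.
At 1/2: an algebraic (square-root) branch point.

Denominator factor (σ + 4): pole of order 1 at -4, modulus 4.
Branch term (5/2)*sqrt(1 - σ/(1/2)): its argument vanishes at σ = 1/2, a square-root branch point, modulus 1/2.
The radius of convergence is the smallest modulus among the singular points: 1/2.
The branch term is analytic at -4 and contributes nothing to the residue; only the rational part matters.
At the order-1 pole -4 set g(σ) = (σ - (-4))*(rational part) = -13/8.
Simple pole: residue = g(a) at a = -4, which is -13/8.
List the singular points by increasing real part (a conjugate pair: the negative imaginary part first).


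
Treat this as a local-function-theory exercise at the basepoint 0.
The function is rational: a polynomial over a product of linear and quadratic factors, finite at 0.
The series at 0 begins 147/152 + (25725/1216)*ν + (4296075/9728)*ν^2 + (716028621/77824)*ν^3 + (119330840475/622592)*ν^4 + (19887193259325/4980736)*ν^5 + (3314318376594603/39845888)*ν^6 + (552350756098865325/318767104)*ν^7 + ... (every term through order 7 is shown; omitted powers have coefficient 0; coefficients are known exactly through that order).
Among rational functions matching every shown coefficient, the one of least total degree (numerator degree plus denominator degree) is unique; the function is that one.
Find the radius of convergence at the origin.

The radius of convergence is 3 - (1/7)*sqrt(427).

No rational of total degree below 3 reproduces all 8 coefficients; solving the [0/3] Pade equations on them gives f(ν) = -6/(19*(ν - 8/7)*(ν**2 - 6*ν + 2/7)), whose expansion matches every shown term.
Denominator factor (ν - 8/7): pole of order 1 at 8/7, modulus 8/7.
Denominator factor (ν**2 - 6*ν + 2/7): discriminant 244/7, real irrational roots 3 + (1/7)*sqrt(427) and 3 - (1/7)*sqrt(427); poles of order 1, moduli 3 + (1/7)*sqrt(427) and 3 - (1/7)*sqrt(427).
The radius of convergence is the smallest modulus among the singular points: 3 - (1/7)*sqrt(427).


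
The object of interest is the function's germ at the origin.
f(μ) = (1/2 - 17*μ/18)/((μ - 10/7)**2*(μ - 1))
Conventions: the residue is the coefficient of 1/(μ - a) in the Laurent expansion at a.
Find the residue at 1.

The residue is -196/81.

At the order-1 pole 1 set g(μ) = (μ - (1))*f(μ) = (1/2 - 17*μ/18)/(μ - 10/7)**2.
Simple pole: residue = g(a) at a = 1, which is -196/81.


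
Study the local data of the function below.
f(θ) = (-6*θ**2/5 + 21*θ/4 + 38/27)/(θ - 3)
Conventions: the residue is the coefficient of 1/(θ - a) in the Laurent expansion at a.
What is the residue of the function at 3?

At the order-1 pole 3 set g(θ) = (θ - (3))*f(θ) = -6*θ**2/5 + 21*θ/4 + 38/27.
Simple pole: residue = g(a) at a = 3, which is 3433/540.

The residue is 3433/540.


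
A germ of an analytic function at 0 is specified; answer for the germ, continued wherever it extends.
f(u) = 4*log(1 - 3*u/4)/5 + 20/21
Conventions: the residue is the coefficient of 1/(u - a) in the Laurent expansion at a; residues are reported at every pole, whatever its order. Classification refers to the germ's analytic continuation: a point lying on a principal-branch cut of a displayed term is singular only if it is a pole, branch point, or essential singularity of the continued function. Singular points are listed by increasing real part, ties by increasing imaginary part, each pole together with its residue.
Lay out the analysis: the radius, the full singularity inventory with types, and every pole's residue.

Branch term (4/5)*log(1 - u/(4/3)): its argument vanishes at u = 4/3, a logarithmic branch point, modulus 4/3.
The radius of convergence is the smallest modulus among the singular points: 4/3.

Radius of convergence at 0: 4/3.
At 4/3: a logarithmic branch point.


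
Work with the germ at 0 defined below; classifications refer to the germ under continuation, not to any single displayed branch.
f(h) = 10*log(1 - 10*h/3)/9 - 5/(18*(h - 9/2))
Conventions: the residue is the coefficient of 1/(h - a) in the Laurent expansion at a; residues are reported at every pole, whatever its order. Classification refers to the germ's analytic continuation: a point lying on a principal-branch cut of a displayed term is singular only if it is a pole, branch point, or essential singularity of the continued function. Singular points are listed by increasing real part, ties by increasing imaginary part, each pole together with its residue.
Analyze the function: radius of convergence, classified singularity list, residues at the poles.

Radius of convergence at 0: 3/10.
At 3/10: a logarithmic branch point.
At 9/2: a pole of order 1; residue -5/18.

Denominator factor (h - 9/2): pole of order 1 at 9/2, modulus 9/2.
Branch term (10/9)*log(1 - h/(3/10)): its argument vanishes at h = 3/10, a logarithmic branch point, modulus 3/10.
The radius of convergence is the smallest modulus among the singular points: 3/10.
The branch term is analytic at 9/2 and contributes nothing to the residue; only the rational part matters.
At the order-1 pole 9/2 set g(h) = (h - (9/2))*(rational part) = -5/18.
Simple pole: residue = g(a) at a = 9/2, which is -5/18.
List the singular points by increasing real part (a conjugate pair: the negative imaginary part first).


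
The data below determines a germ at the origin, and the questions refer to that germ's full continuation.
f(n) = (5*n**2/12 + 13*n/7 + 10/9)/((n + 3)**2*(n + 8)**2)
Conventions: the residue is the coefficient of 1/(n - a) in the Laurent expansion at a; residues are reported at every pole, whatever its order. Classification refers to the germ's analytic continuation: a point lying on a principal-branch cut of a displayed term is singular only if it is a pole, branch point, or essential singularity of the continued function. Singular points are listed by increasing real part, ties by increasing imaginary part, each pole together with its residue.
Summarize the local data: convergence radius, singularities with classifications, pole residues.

Denominator factor (n + 8)^2: pole of order 2 at -8, modulus 8.
Denominator factor (n + 3)^2: pole of order 2 at -3, modulus 3.
The radius of convergence is the smallest modulus among the singular points: 3.
At the order-2 pole -8 set g(n) = (n - (-8))^2*f(n) = (5*n**2/12 + 13*n/7 + 10/9)/(n + 3)**2.
Order-2 pole: residue = g'(a); g'(-8) = 113/7875, so the residue is 113/7875.
At the order-2 pole -3 set g(n) = (n - (-3))^2*f(n) = (5*n**2/12 + 13*n/7 + 10/9)/(n + 8)**2.
Order-2 pole: residue = g'(a); g'(-3) = -113/7875, so the residue is -113/7875.
List the singular points by increasing real part (a conjugate pair: the negative imaginary part first).

Radius of convergence at 0: 3.
At -8: a pole of order 2; residue 113/7875.
At -3: a pole of order 2; residue -113/7875.


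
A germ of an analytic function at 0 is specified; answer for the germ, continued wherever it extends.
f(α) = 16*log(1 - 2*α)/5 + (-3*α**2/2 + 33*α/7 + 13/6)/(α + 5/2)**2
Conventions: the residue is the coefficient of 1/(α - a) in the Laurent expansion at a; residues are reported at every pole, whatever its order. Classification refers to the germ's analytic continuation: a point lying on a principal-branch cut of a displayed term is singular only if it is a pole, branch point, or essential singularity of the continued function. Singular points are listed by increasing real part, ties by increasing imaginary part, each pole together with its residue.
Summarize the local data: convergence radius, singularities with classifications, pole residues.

Radius of convergence at 0: 1/2.
At -5/2: a pole of order 2; residue 171/14.
At 1/2: a logarithmic branch point.

Denominator factor (α + 5/2)^2: pole of order 2 at -5/2, modulus 5/2.
Branch term (16/5)*log(1 - α/(1/2)): its argument vanishes at α = 1/2, a logarithmic branch point, modulus 1/2.
The radius of convergence is the smallest modulus among the singular points: 1/2.
The branch term is analytic at -5/2 and contributes nothing to the residue; only the rational part matters.
At the order-2 pole -5/2 set g(α) = (α - (-5/2))^2*(rational part) = -3*α**2/2 + 33*α/7 + 13/6.
Order-2 pole: residue = g'(a); g'(-5/2) = 171/14, so the residue is 171/14.
List the singular points by increasing real part (a conjugate pair: the negative imaginary part first).


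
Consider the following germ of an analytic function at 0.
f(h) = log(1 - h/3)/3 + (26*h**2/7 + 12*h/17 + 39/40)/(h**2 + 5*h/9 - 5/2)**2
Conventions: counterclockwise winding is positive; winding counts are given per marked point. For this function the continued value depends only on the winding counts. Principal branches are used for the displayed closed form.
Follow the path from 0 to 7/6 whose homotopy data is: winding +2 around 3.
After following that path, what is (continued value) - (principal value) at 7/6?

Continued minus principal equals (4/3)*pi*i.

The rational part is single-valued and drops out of the difference; each branch term changes only by its own monodromy.
(1/3)*log(1 - h/(3)): each positive loop around 3 adds 2*pi*i to the log, so winding +2 contributes (1/3)*(2)*2*pi*i = (4/3)*pi*i.
Summing the contributions at h = 7/6 gives (4/3)*pi*i.


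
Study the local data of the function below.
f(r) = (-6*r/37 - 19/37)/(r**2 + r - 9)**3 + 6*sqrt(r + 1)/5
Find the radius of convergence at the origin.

The radius of convergence is 1.

Denominator factor (r**2 + r - 9)^3: discriminant 37, real irrational roots -1/2 + (1/2)*sqrt(37) and -1/2 - (1/2)*sqrt(37); poles of order 3, moduli -1/2 + (1/2)*sqrt(37) and 1/2 + (1/2)*sqrt(37).
Branch term (6/5)*sqrt(1 - r/(-1)): its argument vanishes at r = -1, a square-root branch point, modulus 1.
The radius of convergence is the smallest modulus among the singular points: 1.


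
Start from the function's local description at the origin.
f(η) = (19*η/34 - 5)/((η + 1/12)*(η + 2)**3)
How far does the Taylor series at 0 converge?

Denominator factor (η + 2)^3: pole of order 3 at -2, modulus 2.
Denominator factor (η + 1/12): pole of order 1 at -1/12, modulus 1/12.
The radius of convergence is the smallest modulus among the singular points: 1/12.

The radius of convergence is 1/12.


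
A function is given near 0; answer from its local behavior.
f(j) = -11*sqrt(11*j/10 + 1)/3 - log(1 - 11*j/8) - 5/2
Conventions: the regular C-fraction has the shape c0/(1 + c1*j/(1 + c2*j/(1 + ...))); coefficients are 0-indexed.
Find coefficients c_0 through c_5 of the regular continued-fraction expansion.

The regular C-fraction coefficients are [-37/6, -77/740, 7227/2960, -955229/367920, -28939933/86350824, 590978727/6603988600].

Taylor coefficients (expand at 0): a_0 = -37/6, a_1 = -77/120, a_2 = 14399/9600, a_3 = 35937/64000, a_4 = 6778783/6144000, a_5 = 252366917/307200000.
c0 = a_0 = -37/6. Peel one level at a time: if S = 1 + c*j/S' with S'(0) = 1, then c is the j-coefficient of S and S' = c*j/(S - 1).
S_1 = c0/f = 1 + (-77/740)*j + (556479/2190400)*j^2 + ...; c1 = -77/740.
S_2 = c1*j/(S_1 - 1) = 1 + (7227/2960)*j + (283987/44800)*j^2 + ...; c2 = 7227/2960.
S_3 = c2*j/(S_2 - 1) = 1 + (-955229/367920)*j + (-11778552731/13536512640)*j^2 + ...; c3 = -955229/367920.
S_4 = c3*j/(S_3 - 1) = 1 + (-28939933/86350824)*j + (1850294127/61694180800)*j^2 + ...; c4 = -28939933/86350824.
S_5 = c4*j/(S_4 - 1) = 1 + (590978727/6603988600)*j + ...; c5 = 590978727/6603988600.


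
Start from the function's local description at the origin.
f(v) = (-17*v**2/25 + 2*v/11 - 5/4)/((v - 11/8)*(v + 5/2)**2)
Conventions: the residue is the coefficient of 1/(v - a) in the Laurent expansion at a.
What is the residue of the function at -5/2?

The residue is -2536/4805.

At the order-2 pole -5/2 set g(v) = (v - (-5/2))^2*f(v) = (-17*v**2/25 + 2*v/11 - 5/4)/(v - 11/8).
Order-2 pole: residue = g'(a); g'(-5/2) = -2536/4805, so the residue is -2536/4805.


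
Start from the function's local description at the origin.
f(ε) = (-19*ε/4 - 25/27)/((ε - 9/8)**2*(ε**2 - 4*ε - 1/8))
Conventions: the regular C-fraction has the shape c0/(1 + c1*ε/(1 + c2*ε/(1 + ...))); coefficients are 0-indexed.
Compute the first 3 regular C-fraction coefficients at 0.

Taylor coefficients (expand at 0): a_0 = 12800/2187, a_1 = -2890624/19683, a_2 = 284235776/59049.
c0 = a_0 = 12800/2187. Peel one level at a time: if S = 1 + c*ε/S' with S'(0) = 1, then c is the ε-coefficient of S and S' = c*ε/(S - 1).
S_1 = c0/f = 1 + (22583/900)*ε + (-156185711/810000)*ε^2 + ...; c1 = 22583/900.
S_2 = c1*ε/(S_1 - 1) = 1 + (14198701/1847700)*ε + ...; c2 = 14198701/1847700.

The regular C-fraction coefficients are [12800/2187, 22583/900, 14198701/1847700].


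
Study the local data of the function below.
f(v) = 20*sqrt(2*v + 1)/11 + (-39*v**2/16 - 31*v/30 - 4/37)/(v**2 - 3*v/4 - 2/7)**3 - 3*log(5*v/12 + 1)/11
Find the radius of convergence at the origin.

The radius of convergence is -3/8 + (1/56)*sqrt(1337).

Denominator factor (v**2 - 3*v/4 - 2/7)^3: discriminant 191/112, real irrational roots 3/8 + (1/56)*sqrt(1337) and 3/8 - (1/56)*sqrt(1337); poles of order 3, moduli 3/8 + (1/56)*sqrt(1337) and -3/8 + (1/56)*sqrt(1337).
Branch term (20/11)*sqrt(1 - v/(-1/2)): its argument vanishes at v = -1/2, a square-root branch point, modulus 1/2.
Branch term (-3/11)*log(1 - v/(-12/5)): its argument vanishes at v = -12/5, a logarithmic branch point, modulus 12/5.
The radius of convergence is the smallest modulus among the singular points: -3/8 + (1/56)*sqrt(1337).


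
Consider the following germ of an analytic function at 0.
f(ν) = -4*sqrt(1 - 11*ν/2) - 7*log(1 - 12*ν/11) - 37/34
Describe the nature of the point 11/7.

The point is a regular point.

There is no denominator, hence no pole anywhere.
Branch term sqrt(1 - ν/(2/11)): argument at 11/7 is -107/14, nonzero, so 11/7 is not its branch point (a point on a principal cut is still regular for the continued germ).
Branch term log(1 - ν/(11/12)): argument at 11/7 is -5/7, nonzero, so 11/7 is not its branch point (a point on a principal cut is still regular for the continued germ).
So the germ continues analytically to 11/7.


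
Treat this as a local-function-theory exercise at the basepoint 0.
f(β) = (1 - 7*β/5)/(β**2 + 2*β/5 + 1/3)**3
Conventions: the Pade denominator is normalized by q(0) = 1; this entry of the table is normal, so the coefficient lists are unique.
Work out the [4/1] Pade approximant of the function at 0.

Taylor coefficients needed (expand at 0): a_0 = 27, a_1 = -135, a_2 = 3159/25, a_3 = 89181/125, a_4 = -272646/125, a_5 = -246402/3125.
Write the denominator as Q(β) = 1 + q1*β. Requiring Q*f - P = O(β^6) with deg P <= 4 kills the coefficients of β^5..β^5 in Q*f:
  β^5: a_5 + q1*a_4 = 0, i.e. -246402/3125 + (-272646/125)*q1 = 0.
Solving this linear system: q1 = -169/4675.
The numerator is Q*f truncated at degree 4: P0 = a_0 = 27; P1 = a_1 + q1*a_0 = -635688/4675; P2 = a_2 + q1*a_1 = 613548/4675; P3 = a_3 + q1*a_2 = 82850364/116875; P4 = a_4 + q1*a_3 = -1289691639/584375.

The Pade approximant has numerator coefficients [27, -635688/4675, 613548/4675, 82850364/116875, -1289691639/584375]; denominator coefficients [1, -169/4675].


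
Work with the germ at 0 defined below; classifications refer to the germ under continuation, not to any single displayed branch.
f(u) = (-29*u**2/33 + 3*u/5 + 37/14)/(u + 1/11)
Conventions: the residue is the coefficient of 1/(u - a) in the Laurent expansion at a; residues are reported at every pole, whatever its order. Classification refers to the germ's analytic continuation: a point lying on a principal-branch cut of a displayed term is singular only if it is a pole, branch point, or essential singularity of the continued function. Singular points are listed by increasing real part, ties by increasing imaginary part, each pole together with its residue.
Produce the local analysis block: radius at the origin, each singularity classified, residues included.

Radius of convergence at 0: 1/11.
At -1/11: a pole of order 1; residue 721429/279510.

Denominator factor (u + 1/11): pole of order 1 at -1/11, modulus 1/11.
The radius of convergence is the smallest modulus among the singular points: 1/11.
At the order-1 pole -1/11 set g(u) = (u - (-1/11))*f(u) = -29*u**2/33 + 3*u/5 + 37/14.
Simple pole: residue = g(a) at a = -1/11, which is 721429/279510.


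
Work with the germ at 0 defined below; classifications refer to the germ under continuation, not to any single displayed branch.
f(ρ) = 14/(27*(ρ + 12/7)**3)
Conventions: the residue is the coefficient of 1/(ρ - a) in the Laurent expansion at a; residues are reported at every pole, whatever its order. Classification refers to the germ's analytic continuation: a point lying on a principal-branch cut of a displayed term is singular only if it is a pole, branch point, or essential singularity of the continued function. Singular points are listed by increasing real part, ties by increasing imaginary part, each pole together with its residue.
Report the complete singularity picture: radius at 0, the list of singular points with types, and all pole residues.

Denominator factor (ρ + 12/7)^3: pole of order 3 at -12/7, modulus 12/7.
The radius of convergence is the smallest modulus among the singular points: 12/7.
At the order-3 pole -12/7 set g(ρ) = (ρ - (-12/7))^3*f(ρ) = 14/27.
Order-3 pole: residue = g''(a)/2; g''(-12/7) = 0, so the residue is 0.

Radius of convergence at 0: 12/7.
At -12/7: a pole of order 3; residue 0.


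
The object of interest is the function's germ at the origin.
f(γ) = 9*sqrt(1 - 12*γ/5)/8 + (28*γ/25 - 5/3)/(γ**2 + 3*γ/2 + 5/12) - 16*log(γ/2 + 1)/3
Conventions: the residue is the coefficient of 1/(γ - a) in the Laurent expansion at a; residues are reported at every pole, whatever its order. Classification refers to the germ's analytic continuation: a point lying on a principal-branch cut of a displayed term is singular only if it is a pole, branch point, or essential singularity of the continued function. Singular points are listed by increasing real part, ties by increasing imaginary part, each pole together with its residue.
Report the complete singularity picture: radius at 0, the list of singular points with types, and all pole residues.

Denominator factor (γ**2 + 3*γ/2 + 5/12): discriminant 7/12, real irrational roots -3/4 + (1/12)*sqrt(21) and -3/4 - (1/12)*sqrt(21); poles of order 1, moduli 3/4 - (1/12)*sqrt(21) and 3/4 + (1/12)*sqrt(21).
Branch term (-16/3)*log(1 - γ/(-2)): its argument vanishes at γ = -2, a logarithmic branch point, modulus 2.
Branch term (9/8)*sqrt(1 - γ/(5/12)): its argument vanishes at γ = 5/12, a square-root branch point, modulus 5/12.
The radius of convergence is the smallest modulus among the singular points: 3/4 - (1/12)*sqrt(21).
The branch terms are analytic at -3/4 - (1/12)*sqrt(21) and contribute nothing to the residue; only the rational part matters.
The factor γ**2 + 3*γ/2 + 5/12 splits as (γ - a)(γ - a') with a = -3/4 - (1/12)*sqrt(21), a' = -3/4 + (1/12)*sqrt(21). At the order-1 pole a set g(γ) = (γ - a)*(rational part) = [28*γ/25 - 5/3] / (γ - a').
Simple pole: residue = g(a) at a = -3/4 - (1/12)*sqrt(21), which is 14/25 + (376/525)*sqrt(21).
The branch terms are analytic at -3/4 + (1/12)*sqrt(21) and contribute nothing to the residue; only the rational part matters.
The factor γ**2 + 3*γ/2 + 5/12 splits as (γ - a)(γ - a') with a = -3/4 + (1/12)*sqrt(21), a' = -3/4 - (1/12)*sqrt(21). At the order-1 pole a set g(γ) = (γ - a)*(rational part) = [28*γ/25 - 5/3] / (γ - a').
Simple pole: residue = g(a) at a = -3/4 + (1/12)*sqrt(21), which is 14/25 - (376/525)*sqrt(21).
List the singular points by increasing real part (a conjugate pair: the negative imaginary part first).

Radius of convergence at 0: 3/4 - (1/12)*sqrt(21).
At -2: a logarithmic branch point.
At -3/4 - (1/12)*sqrt(21): a pole of order 1; residue 14/25 + (376/525)*sqrt(21).
At -3/4 + (1/12)*sqrt(21): a pole of order 1; residue 14/25 - (376/525)*sqrt(21).
At 5/12: an algebraic (square-root) branch point.


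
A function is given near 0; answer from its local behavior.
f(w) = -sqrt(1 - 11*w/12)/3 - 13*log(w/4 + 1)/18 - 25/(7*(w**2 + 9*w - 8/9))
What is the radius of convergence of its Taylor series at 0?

The radius of convergence is -9/2 + (1/6)*sqrt(761).

Denominator factor (w**2 + 9*w - 8/9): discriminant 761/9, real irrational roots -9/2 + (1/6)*sqrt(761) and -9/2 - (1/6)*sqrt(761); poles of order 1, moduli -9/2 + (1/6)*sqrt(761) and 9/2 + (1/6)*sqrt(761).
Branch term (-13/18)*log(1 - w/(-4)): its argument vanishes at w = -4, a logarithmic branch point, modulus 4.
Branch term (-1/3)*sqrt(1 - w/(12/11)): its argument vanishes at w = 12/11, a square-root branch point, modulus 12/11.
The radius of convergence is the smallest modulus among the singular points: -9/2 + (1/6)*sqrt(761).


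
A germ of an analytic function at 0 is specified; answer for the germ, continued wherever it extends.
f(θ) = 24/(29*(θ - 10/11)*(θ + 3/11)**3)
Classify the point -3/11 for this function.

The point is a pole of order 3.

The denominator factor θ + 3/11 vanishes at -3/11 and appears to the power 3; the numerator there equals 24/29, nonzero, and no other factor vanishes.
Hence a pole whose order is the multiplicity, 3.


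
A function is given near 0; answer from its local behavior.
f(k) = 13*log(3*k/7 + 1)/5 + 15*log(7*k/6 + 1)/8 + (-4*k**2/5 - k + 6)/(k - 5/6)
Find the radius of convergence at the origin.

Denominator factor (k - 5/6): pole of order 1 at 5/6, modulus 5/6.
Branch term (13/5)*log(1 - k/(-7/3)): its argument vanishes at k = -7/3, a logarithmic branch point, modulus 7/3.
Branch term (15/8)*log(1 - k/(-6/7)): its argument vanishes at k = -6/7, a logarithmic branch point, modulus 6/7.
The radius of convergence is the smallest modulus among the singular points: 5/6.

The radius of convergence is 5/6.


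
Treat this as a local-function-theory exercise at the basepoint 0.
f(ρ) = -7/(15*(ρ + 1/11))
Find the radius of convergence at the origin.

The radius of convergence is 1/11.

Denominator factor (ρ + 1/11): pole of order 1 at -1/11, modulus 1/11.
The radius of convergence is the smallest modulus among the singular points: 1/11.


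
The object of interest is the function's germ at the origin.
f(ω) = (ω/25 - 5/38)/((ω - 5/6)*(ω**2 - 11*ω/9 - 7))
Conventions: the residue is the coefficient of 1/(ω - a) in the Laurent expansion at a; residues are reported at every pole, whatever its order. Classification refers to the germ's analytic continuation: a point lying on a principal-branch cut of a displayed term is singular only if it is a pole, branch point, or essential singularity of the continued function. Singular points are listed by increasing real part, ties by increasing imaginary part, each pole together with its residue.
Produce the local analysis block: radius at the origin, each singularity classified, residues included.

Radius of convergence at 0: 5/6.
At 11/18 - (1/18)*sqrt(2389): a pole of order 1; residue -72/10735 - (17883/128229575)*sqrt(2389).
At 5/6: a pole of order 1; residue 144/10735.
At 11/18 + (1/18)*sqrt(2389): a pole of order 1; residue -72/10735 + (17883/128229575)*sqrt(2389).


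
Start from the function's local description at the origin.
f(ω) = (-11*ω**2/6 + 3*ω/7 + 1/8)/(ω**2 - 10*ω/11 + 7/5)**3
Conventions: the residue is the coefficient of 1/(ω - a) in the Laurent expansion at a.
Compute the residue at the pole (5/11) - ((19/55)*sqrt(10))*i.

The residue is -((1599602455/53246032896)*sqrt(10))*i.


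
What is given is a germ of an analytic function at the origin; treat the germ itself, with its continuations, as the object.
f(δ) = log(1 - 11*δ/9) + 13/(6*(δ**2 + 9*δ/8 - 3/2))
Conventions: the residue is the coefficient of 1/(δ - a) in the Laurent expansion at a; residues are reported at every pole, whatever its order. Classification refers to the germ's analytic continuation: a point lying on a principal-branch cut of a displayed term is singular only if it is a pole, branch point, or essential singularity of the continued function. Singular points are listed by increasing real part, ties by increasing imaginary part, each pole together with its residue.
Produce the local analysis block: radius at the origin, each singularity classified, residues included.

Denominator factor (δ**2 + 9*δ/8 - 3/2): discriminant 465/64, real irrational roots -9/16 + (1/16)*sqrt(465) and -9/16 - (1/16)*sqrt(465); poles of order 1, moduli -9/16 + (1/16)*sqrt(465) and 9/16 + (1/16)*sqrt(465).
Branch term (1)*log(1 - δ/(9/11)): its argument vanishes at δ = 9/11, a logarithmic branch point, modulus 9/11.
The radius of convergence is the smallest modulus among the singular points: -9/16 + (1/16)*sqrt(465).
The branch term is analytic at -9/16 - (1/16)*sqrt(465) and contributes nothing to the residue; only the rational part matters.
The factor δ**2 + 9*δ/8 - 3/2 splits as (δ - a)(δ - a') with a = -9/16 - (1/16)*sqrt(465), a' = -9/16 + (1/16)*sqrt(465). At the order-1 pole a set g(δ) = (δ - a)*(rational part) = [13/6] / (δ - a').
Simple pole: residue = g(a) at a = -9/16 - (1/16)*sqrt(465), which is -(52/1395)*sqrt(465).
The branch term is analytic at -9/16 + (1/16)*sqrt(465) and contributes nothing to the residue; only the rational part matters.
The factor δ**2 + 9*δ/8 - 3/2 splits as (δ - a)(δ - a') with a = -9/16 + (1/16)*sqrt(465), a' = -9/16 - (1/16)*sqrt(465). At the order-1 pole a set g(δ) = (δ - a)*(rational part) = [13/6] / (δ - a').
Simple pole: residue = g(a) at a = -9/16 + (1/16)*sqrt(465), which is (52/1395)*sqrt(465).
List the singular points by increasing real part (a conjugate pair: the negative imaginary part first).

Radius of convergence at 0: -9/16 + (1/16)*sqrt(465).
At -9/16 - (1/16)*sqrt(465): a pole of order 1; residue -(52/1395)*sqrt(465).
At -9/16 + (1/16)*sqrt(465): a pole of order 1; residue (52/1395)*sqrt(465).
At 9/11: a logarithmic branch point.


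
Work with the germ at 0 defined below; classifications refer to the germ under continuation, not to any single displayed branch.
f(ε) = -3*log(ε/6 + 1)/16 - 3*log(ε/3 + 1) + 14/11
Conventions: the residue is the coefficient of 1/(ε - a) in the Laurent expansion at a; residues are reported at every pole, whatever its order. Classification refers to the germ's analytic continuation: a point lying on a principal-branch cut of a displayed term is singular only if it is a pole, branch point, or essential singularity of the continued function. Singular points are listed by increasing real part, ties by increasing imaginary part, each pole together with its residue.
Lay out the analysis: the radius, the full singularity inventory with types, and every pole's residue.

Radius of convergence at 0: 3.
At -6: a logarithmic branch point.
At -3: a logarithmic branch point.

Branch term (-3)*log(1 - ε/(-3)): its argument vanishes at ε = -3, a logarithmic branch point, modulus 3.
Branch term (-3/16)*log(1 - ε/(-6)): its argument vanishes at ε = -6, a logarithmic branch point, modulus 6.
The radius of convergence is the smallest modulus among the singular points: 3.
List the singular points by increasing real part (a conjugate pair: the negative imaginary part first).


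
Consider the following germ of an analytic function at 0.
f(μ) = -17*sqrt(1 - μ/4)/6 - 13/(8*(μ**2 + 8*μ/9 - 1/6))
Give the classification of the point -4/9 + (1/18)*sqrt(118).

The denominator factor μ**2 + 8*μ/9 - 1/6 vanishes at -4/9 + (1/18)*sqrt(118) and appears to the power 1; the numerator there equals -13/8, nonzero, and no other factor vanishes.
The branch terms are analytic at this point.
Hence a pole whose order is the multiplicity, 1.

The point is a pole of order 1.


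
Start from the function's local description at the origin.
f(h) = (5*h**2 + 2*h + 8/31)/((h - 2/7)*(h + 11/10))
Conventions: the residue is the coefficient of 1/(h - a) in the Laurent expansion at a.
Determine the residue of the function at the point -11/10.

At the order-1 pole -11/10 set g(h) = (h - (-11/10))*f(h) = (5*h**2 + 2*h + 8/31)/(h - 2/7).
Simple pole: residue = g(a) at a = -11/10, which is -17829/6014.

The residue is -17829/6014.


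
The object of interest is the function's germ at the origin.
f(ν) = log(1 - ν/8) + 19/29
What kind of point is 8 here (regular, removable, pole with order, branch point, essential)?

The point is a logarithmic branch point.

The term (1)*log(1 - ν/(8)) has argument 1 - 8/(8) = 0 at 8: a logarithmic (infinitely-sheeted) branch point; the remaining terms are analytic or single-valued there.


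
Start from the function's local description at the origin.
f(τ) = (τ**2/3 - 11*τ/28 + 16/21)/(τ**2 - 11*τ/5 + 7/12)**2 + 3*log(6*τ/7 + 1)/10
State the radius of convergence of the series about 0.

Denominator factor (τ**2 - 11*τ/5 + 7/12)^2: discriminant 188/75, real irrational roots 11/10 + (1/15)*sqrt(141) and 11/10 - (1/15)*sqrt(141); poles of order 2, moduli 11/10 + (1/15)*sqrt(141) and 11/10 - (1/15)*sqrt(141).
Branch term (3/10)*log(1 - τ/(-7/6)): its argument vanishes at τ = -7/6, a logarithmic branch point, modulus 7/6.
The radius of convergence is the smallest modulus among the singular points: 11/10 - (1/15)*sqrt(141).

The radius of convergence is 11/10 - (1/15)*sqrt(141).


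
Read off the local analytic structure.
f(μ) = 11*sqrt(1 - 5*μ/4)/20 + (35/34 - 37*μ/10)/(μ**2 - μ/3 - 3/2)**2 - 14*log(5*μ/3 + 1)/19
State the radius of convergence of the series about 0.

The radius of convergence is 3/5.

Denominator factor (μ**2 - μ/3 - 3/2)^2: discriminant 55/9, real irrational roots 1/6 + (1/6)*sqrt(55) and 1/6 - (1/6)*sqrt(55); poles of order 2, moduli 1/6 + (1/6)*sqrt(55) and -1/6 + (1/6)*sqrt(55).
Branch term (-14/19)*log(1 - μ/(-3/5)): its argument vanishes at μ = -3/5, a logarithmic branch point, modulus 3/5.
Branch term (11/20)*sqrt(1 - μ/(4/5)): its argument vanishes at μ = 4/5, a square-root branch point, modulus 4/5.
The radius of convergence is the smallest modulus among the singular points: 3/5.


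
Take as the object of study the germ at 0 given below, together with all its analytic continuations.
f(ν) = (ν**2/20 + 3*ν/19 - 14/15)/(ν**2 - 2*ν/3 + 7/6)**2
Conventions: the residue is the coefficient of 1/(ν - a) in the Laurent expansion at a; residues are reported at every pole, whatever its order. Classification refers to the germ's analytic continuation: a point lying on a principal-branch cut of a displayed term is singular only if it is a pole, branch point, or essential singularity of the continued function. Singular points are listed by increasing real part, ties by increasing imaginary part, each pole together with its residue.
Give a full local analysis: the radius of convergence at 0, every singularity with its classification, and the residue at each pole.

Denominator factor (ν**2 - 2*ν/3 + 7/6)^2: discriminant -38/9, complex-conjugate roots (1/3) + ((1/6)*sqrt(38))*i and (1/3) - ((1/6)*sqrt(38))*i; poles of order 2, moduli (1/6)*sqrt(42) and (1/6)*sqrt(42).
The radius of convergence is the smallest modulus among the singular points: (1/6)*sqrt(42).
The factor ν**2 - 2*ν/3 + 7/6 splits as (ν - a)(ν - a') with a = (1/3) - ((1/6)*sqrt(38))*i, a' = (1/3) + ((1/6)*sqrt(38))*i. At the order-2 pole a set g(ν) = (ν - a)^2*f(ν) = [ν**2/20 + 3*ν/19 - 14/15] / (ν - a')^2.
Order-2 pole: residue = g'(a); g'((1/3) - ((1/6)*sqrt(38))*i) = -((3375/109744)*sqrt(38))*i, so the residue is -((3375/109744)*sqrt(38))*i.
The factor ν**2 - 2*ν/3 + 7/6 splits as (ν - a)(ν - a') with a = (1/3) + ((1/6)*sqrt(38))*i, a' = (1/3) - ((1/6)*sqrt(38))*i. At the order-2 pole a set g(ν) = (ν - a)^2*f(ν) = [ν**2/20 + 3*ν/19 - 14/15] / (ν - a')^2.
Order-2 pole: residue = g'(a); g'((1/3) + ((1/6)*sqrt(38))*i) = ((3375/109744)*sqrt(38))*i, so the residue is ((3375/109744)*sqrt(38))*i.
List the singular points by increasing real part (a conjugate pair: the negative imaginary part first).

Radius of convergence at 0: (1/6)*sqrt(42).
At (1/3) - ((1/6)*sqrt(38))*i: a pole of order 2; residue -((3375/109744)*sqrt(38))*i.
At (1/3) + ((1/6)*sqrt(38))*i: a pole of order 2; residue ((3375/109744)*sqrt(38))*i.


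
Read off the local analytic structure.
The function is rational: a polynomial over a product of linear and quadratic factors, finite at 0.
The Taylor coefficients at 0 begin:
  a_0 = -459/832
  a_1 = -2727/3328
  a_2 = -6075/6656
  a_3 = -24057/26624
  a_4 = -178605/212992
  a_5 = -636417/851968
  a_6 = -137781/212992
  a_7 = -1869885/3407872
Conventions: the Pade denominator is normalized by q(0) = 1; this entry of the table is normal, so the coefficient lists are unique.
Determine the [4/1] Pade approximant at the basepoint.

Taylor coefficients needed (read off): a_0 = -459/832, a_1 = -2727/3328, a_2 = -6075/6656, a_3 = -24057/26624, a_4 = -178605/212992, a_5 = -636417/851968.
Write the denominator as Q(r) = 1 + q1*r. Requiring Q*f - P = O(r^6) with deg P <= 4 kills the coefficients of r^5..r^5 in Q*f:
  r^5: a_5 + q1*a_4 = 0, i.e. -636417/851968 + (-178605/212992)*q1 = 0.
Solving this linear system: q1 = -873/980.
The numerator is Q*f truncated at degree 4: P0 = a_0 = -459/832; P1 = a_1 + q1*a_0 = -16713/50960; P2 = a_2 + q1*a_1 = -596079/3261440; P3 = a_3 + q1*a_2 = -59049/652288; P4 = a_4 + q1*a_3 = -1754703/52183040.

The Pade approximant has numerator coefficients [-459/832, -16713/50960, -596079/3261440, -59049/652288, -1754703/52183040]; denominator coefficients [1, -873/980].
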